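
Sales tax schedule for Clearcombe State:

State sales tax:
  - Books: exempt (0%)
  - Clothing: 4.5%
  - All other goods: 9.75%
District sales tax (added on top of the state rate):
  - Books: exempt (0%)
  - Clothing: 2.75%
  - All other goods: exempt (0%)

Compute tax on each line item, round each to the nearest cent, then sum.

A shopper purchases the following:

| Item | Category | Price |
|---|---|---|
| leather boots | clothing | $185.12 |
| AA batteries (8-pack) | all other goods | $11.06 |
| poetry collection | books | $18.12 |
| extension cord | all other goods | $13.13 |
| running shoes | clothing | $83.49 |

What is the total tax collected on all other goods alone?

AA batteries (8-pack) $11.06: all other goods → 9.75% + 0% district = 9.75% → $1.08
Extension cord $13.13: all other goods → 9.75% + 0% district = 9.75% → $1.28
Tax on all other goods = $1.08 + $1.28 = $2.36

$2.36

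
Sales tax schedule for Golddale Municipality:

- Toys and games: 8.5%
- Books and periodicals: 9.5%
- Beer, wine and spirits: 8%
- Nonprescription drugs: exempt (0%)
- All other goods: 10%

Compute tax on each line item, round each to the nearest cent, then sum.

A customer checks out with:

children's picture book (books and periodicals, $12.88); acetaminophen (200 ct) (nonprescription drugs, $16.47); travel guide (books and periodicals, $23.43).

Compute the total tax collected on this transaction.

$3.45

Children's picture book $12.88: books and periodicals → 9.5% → $1.22
Acetaminophen (200 ct) $16.47: nonprescription drugs → 0% → $0.00
Travel guide $23.43: books and periodicals → 9.5% → $2.23
Total tax = $1.22 + $2.23 = $3.45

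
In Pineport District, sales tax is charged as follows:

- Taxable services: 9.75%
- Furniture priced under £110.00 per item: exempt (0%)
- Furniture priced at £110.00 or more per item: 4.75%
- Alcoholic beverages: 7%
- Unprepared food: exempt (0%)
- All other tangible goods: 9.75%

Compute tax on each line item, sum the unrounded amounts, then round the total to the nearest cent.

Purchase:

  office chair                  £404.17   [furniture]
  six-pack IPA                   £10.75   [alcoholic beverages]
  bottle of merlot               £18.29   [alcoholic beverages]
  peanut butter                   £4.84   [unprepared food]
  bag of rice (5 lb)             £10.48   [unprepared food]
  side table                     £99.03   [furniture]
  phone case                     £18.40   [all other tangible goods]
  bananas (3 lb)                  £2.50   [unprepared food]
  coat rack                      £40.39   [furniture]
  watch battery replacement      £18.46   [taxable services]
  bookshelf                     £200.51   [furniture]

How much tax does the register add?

£34.35

Office chair £404.17: furniture, £110.00 or more → 4.75% → £19.198075
Six-pack IPA £10.75: alcoholic beverages → 7% → £0.7525
Bottle of merlot £18.29: alcoholic beverages → 7% → £1.2803
Peanut butter £4.84: unprepared food → 0% → £0.00
Bag of rice (5 lb) £10.48: unprepared food → 0% → £0.00
Side table £99.03: furniture, under £110.00 → 0% → £0.00
Phone case £18.40: all other tangible goods → 9.75% → £1.794
Bananas (3 lb) £2.50: unprepared food → 0% → £0.00
Coat rack £40.39: furniture, under £110.00 → 0% → £0.00
Watch battery replacement £18.46: taxable services → 9.75% → £1.79985
Bookshelf £200.51: furniture, £110.00 or more → 4.75% → £9.524225
Unrounded tax sum = £34.34895 → £34.35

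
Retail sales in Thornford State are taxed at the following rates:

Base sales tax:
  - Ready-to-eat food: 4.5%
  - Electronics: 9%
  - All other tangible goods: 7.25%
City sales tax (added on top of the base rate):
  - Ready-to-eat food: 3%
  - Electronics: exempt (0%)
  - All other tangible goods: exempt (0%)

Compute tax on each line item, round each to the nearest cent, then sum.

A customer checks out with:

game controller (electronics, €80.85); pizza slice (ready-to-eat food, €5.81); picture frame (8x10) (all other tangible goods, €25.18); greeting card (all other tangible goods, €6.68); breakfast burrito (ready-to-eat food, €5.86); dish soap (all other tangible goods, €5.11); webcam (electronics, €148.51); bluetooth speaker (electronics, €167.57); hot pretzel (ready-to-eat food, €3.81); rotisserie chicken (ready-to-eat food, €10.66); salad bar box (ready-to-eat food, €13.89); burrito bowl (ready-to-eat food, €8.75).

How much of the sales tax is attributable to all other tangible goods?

€2.68

Picture frame (8x10) €25.18: all other tangible goods → 7.25% + 0% city = 7.25% → €1.83
Greeting card €6.68: all other tangible goods → 7.25% + 0% city = 7.25% → €0.48
Dish soap €5.11: all other tangible goods → 7.25% + 0% city = 7.25% → €0.37
Tax on all other tangible goods = €1.83 + €0.48 + €0.37 = €2.68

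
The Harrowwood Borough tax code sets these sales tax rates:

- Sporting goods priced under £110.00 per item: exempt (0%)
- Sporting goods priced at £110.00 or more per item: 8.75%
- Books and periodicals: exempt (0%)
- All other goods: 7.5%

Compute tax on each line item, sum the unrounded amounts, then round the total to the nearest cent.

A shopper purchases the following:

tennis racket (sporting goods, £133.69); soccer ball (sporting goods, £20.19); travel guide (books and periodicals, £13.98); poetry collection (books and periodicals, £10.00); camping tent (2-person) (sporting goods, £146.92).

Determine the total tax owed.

Tennis racket £133.69: sporting goods, £110.00 or more → 8.75% → £11.697875
Soccer ball £20.19: sporting goods, under £110.00 → 0% → £0.00
Travel guide £13.98: books and periodicals → 0% → £0.00
Poetry collection £10.00: books and periodicals → 0% → £0.00
Camping tent (2-person) £146.92: sporting goods, £110.00 or more → 8.75% → £12.8555
Unrounded tax sum = £24.553375 → £24.55

£24.55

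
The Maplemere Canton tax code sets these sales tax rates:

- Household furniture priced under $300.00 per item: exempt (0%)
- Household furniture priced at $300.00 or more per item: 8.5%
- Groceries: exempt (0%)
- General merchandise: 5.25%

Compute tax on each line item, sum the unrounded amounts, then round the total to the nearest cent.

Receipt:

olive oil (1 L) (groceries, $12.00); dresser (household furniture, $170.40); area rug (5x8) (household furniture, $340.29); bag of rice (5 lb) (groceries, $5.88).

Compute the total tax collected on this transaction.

Olive oil (1 L) $12.00: groceries → 0% → $0.00
Dresser $170.40: household furniture, under $300.00 → 0% → $0.00
Area rug (5x8) $340.29: household furniture, $300.00 or more → 8.5% → $28.92465
Bag of rice (5 lb) $5.88: groceries → 0% → $0.00
Unrounded tax sum = $28.92465 → $28.92

$28.92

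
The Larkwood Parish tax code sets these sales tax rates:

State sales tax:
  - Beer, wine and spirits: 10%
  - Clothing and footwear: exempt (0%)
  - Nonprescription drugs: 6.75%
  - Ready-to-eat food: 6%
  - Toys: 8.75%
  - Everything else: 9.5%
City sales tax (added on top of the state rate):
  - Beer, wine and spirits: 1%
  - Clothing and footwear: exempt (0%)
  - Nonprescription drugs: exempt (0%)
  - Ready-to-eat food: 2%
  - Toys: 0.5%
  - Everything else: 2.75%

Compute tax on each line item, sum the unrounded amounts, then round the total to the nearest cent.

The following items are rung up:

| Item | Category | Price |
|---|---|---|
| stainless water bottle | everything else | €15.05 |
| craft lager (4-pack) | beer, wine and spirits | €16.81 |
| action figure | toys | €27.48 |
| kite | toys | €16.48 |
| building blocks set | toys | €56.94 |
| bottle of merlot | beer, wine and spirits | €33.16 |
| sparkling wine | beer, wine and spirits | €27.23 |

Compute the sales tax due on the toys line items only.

€9.33

Action figure €27.48: toys → 8.75% + 0.5% city = 9.25% → €2.5419
Kite €16.48: toys → 8.75% + 0.5% city = 9.25% → €1.5244
Building blocks set €56.94: toys → 8.75% + 0.5% city = 9.25% → €5.26695
Tax on toys: unrounded sum = €9.33325 → €9.33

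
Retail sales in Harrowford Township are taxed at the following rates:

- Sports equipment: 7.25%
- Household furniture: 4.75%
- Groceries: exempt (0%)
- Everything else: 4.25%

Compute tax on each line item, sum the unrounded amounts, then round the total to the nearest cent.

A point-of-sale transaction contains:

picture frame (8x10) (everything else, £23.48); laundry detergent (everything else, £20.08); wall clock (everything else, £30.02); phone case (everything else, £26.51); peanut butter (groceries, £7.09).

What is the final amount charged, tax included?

£111.43

Picture frame (8x10) £23.48: everything else → 4.25% → £0.9979
Laundry detergent £20.08: everything else → 4.25% → £0.8534
Wall clock £30.02: everything else → 4.25% → £1.27585
Phone case £26.51: everything else → 4.25% → £1.126675
Peanut butter £7.09: groceries → 0% → £0.00
Subtotal = £107.18; unrounded tax = £4.253825 → £4.25; total due = £111.43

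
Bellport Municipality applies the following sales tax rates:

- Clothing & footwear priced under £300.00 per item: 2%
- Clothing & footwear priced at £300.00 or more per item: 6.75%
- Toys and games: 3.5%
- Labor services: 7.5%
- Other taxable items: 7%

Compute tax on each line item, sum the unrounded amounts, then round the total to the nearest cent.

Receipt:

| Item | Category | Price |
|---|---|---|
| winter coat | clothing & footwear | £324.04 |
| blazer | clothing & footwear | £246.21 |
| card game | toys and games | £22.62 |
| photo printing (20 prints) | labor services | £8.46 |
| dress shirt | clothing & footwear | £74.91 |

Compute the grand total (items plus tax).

£705.96

Winter coat £324.04: clothing & footwear, £300.00 or more → 6.75% → £21.8727
Blazer £246.21: clothing & footwear, under £300.00 → 2% → £4.9242
Card game £22.62: toys and games → 3.5% → £0.7917
Photo printing (20 prints) £8.46: labor services → 7.5% → £0.6345
Dress shirt £74.91: clothing & footwear, under £300.00 → 2% → £1.4982
Subtotal = £676.24; unrounded tax = £29.7213 → £29.72; total due = £705.96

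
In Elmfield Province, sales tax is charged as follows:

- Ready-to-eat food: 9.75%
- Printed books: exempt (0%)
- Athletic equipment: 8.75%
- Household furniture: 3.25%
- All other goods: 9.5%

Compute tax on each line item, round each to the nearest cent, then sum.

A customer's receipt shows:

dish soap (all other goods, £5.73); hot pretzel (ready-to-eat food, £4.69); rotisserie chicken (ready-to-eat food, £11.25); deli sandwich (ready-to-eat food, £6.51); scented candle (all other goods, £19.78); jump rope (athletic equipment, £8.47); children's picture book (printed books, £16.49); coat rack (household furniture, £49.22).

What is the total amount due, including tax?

Dish soap £5.73: all other goods → 9.5% → £0.54
Hot pretzel £4.69: ready-to-eat food → 9.75% → £0.46
Rotisserie chicken £11.25: ready-to-eat food → 9.75% → £1.10
Deli sandwich £6.51: ready-to-eat food → 9.75% → £0.63
Scented candle £19.78: all other goods → 9.5% → £1.88
Jump rope £8.47: athletic equipment → 8.75% → £0.74
Children's picture book £16.49: printed books → 0% → £0.00
Coat rack £49.22: household furniture → 3.25% → £1.60
Subtotal = £122.14; tax = £6.95; total due = £129.09

£129.09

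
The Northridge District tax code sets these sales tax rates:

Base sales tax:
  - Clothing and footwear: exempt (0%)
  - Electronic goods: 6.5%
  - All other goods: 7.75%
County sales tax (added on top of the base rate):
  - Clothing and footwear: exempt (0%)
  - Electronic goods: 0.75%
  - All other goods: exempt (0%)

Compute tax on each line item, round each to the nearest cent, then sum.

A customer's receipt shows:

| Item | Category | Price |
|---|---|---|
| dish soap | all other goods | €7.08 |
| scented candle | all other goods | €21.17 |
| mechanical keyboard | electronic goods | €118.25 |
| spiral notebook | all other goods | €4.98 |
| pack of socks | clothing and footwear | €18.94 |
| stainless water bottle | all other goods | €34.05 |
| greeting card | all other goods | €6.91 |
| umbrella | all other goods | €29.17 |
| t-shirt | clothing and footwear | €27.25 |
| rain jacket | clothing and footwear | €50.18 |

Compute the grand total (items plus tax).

€334.57

Dish soap €7.08: all other goods → 7.75% + 0% county = 7.75% → €0.55
Scented candle €21.17: all other goods → 7.75% + 0% county = 7.75% → €1.64
Mechanical keyboard €118.25: electronic goods → 6.5% + 0.75% county = 7.25% → €8.57
Spiral notebook €4.98: all other goods → 7.75% + 0% county = 7.75% → €0.39
Pack of socks €18.94: clothing and footwear → 0% + 0% county = 0% → €0.00
Stainless water bottle €34.05: all other goods → 7.75% + 0% county = 7.75% → €2.64
Greeting card €6.91: all other goods → 7.75% + 0% county = 7.75% → €0.54
Umbrella €29.17: all other goods → 7.75% + 0% county = 7.75% → €2.26
T-shirt €27.25: clothing and footwear → 0% + 0% county = 0% → €0.00
Rain jacket €50.18: clothing and footwear → 0% + 0% county = 0% → €0.00
Subtotal = €317.98; tax = €16.59; total due = €334.57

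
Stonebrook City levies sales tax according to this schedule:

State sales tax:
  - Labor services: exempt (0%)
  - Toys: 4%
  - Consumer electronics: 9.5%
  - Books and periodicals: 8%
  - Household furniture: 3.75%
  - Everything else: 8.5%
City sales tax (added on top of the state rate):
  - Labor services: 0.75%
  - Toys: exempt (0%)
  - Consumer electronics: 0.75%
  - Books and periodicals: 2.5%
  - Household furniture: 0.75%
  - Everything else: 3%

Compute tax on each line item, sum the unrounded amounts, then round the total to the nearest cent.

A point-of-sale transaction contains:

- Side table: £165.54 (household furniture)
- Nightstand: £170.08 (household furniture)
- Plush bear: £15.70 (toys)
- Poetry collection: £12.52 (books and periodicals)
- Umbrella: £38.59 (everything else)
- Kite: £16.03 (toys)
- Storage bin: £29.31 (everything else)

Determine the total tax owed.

Side table £165.54: household furniture → 3.75% + 0.75% city = 4.5% → £7.4493
Nightstand £170.08: household furniture → 3.75% + 0.75% city = 4.5% → £7.6536
Plush bear £15.70: toys → 4% + 0% city = 4% → £0.628
Poetry collection £12.52: books and periodicals → 8% + 2.5% city = 10.5% → £1.3146
Umbrella £38.59: everything else → 8.5% + 3% city = 11.5% → £4.43785
Kite £16.03: toys → 4% + 0% city = 4% → £0.6412
Storage bin £29.31: everything else → 8.5% + 3% city = 11.5% → £3.37065
Unrounded tax sum = £25.4952 → £25.50

£25.50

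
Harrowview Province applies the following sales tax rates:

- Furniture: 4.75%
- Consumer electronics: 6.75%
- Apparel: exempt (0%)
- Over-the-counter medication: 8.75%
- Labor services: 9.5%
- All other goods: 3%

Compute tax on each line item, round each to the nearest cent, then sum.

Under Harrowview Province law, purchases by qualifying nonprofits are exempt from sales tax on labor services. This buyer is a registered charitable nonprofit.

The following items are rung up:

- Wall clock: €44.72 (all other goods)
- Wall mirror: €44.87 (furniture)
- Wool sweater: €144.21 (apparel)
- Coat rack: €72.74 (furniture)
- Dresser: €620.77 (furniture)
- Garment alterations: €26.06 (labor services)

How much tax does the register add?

Wall clock €44.72: all other goods → 3% → €1.34
Wall mirror €44.87: furniture → 4.75% → €2.13
Wool sweater €144.21: apparel → 0% → €0.00
Coat rack €72.74: furniture → 4.75% → €3.46
Dresser €620.77: furniture → 4.75% → €29.49
Garment alterations €26.06: labor services, buyer-exempt → 0% → €0.00
Total tax = €1.34 + €2.13 + €3.46 + €29.49 = €36.42

€36.42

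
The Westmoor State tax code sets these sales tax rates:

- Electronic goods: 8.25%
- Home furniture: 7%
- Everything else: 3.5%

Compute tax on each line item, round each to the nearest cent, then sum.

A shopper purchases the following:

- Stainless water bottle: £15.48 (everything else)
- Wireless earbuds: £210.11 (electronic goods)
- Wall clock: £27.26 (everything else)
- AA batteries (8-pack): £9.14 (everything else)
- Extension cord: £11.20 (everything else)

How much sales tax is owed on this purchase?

Stainless water bottle £15.48: everything else → 3.5% → £0.54
Wireless earbuds £210.11: electronic goods → 8.25% → £17.33
Wall clock £27.26: everything else → 3.5% → £0.95
AA batteries (8-pack) £9.14: everything else → 3.5% → £0.32
Extension cord £11.20: everything else → 3.5% → £0.39
Total tax = £0.54 + £17.33 + £0.95 + £0.32 + £0.39 = £19.53

£19.53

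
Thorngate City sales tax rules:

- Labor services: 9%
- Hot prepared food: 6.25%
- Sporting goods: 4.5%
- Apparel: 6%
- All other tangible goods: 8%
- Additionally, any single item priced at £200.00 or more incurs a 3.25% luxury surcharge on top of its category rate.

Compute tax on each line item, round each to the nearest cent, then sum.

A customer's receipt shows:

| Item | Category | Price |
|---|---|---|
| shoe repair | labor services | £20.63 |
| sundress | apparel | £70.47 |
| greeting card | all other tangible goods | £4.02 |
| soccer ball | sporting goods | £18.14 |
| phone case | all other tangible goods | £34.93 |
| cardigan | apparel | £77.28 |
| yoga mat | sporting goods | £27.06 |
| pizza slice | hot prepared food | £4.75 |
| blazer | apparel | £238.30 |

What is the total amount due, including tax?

Shoe repair £20.63: labor services → 9% → £1.86
Sundress £70.47: apparel → 6% → £4.23
Greeting card £4.02: all other tangible goods → 8% → £0.32
Soccer ball £18.14: sporting goods → 4.5% → £0.82
Phone case £34.93: all other tangible goods → 8% → £2.79
Cardigan £77.28: apparel → 6% → £4.64
Yoga mat £27.06: sporting goods → 4.5% → £1.22
Pizza slice £4.75: hot prepared food → 6.25% → £0.30
Blazer £238.30: apparel → 6% + 3.25% surcharge = 9.25% → £22.04
Subtotal = £495.58; tax = £38.22; total due = £533.80

£533.80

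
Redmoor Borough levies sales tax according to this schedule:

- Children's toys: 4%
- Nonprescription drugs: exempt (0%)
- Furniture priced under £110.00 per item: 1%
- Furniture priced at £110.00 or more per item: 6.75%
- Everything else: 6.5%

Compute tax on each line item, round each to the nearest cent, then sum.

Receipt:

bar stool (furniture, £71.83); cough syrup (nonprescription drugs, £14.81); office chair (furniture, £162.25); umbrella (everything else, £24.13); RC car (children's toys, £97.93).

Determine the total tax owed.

£17.16

Bar stool £71.83: furniture, under £110.00 → 1% → £0.72
Cough syrup £14.81: nonprescription drugs → 0% → £0.00
Office chair £162.25: furniture, £110.00 or more → 6.75% → £10.95
Umbrella £24.13: everything else → 6.5% → £1.57
RC car £97.93: children's toys → 4% → £3.92
Total tax = £0.72 + £10.95 + £1.57 + £3.92 = £17.16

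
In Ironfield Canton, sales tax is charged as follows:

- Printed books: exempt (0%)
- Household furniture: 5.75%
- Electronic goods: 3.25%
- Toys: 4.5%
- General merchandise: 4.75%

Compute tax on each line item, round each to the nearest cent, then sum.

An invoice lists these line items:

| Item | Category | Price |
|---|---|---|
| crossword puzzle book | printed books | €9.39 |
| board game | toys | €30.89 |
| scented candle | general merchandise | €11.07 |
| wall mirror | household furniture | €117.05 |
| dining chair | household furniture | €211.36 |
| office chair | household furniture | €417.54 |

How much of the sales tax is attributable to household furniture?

Wall mirror €117.05: household furniture → 5.75% → €6.73
Dining chair €211.36: household furniture → 5.75% → €12.15
Office chair €417.54: household furniture → 5.75% → €24.01
Tax on household furniture = €6.73 + €12.15 + €24.01 = €42.89

€42.89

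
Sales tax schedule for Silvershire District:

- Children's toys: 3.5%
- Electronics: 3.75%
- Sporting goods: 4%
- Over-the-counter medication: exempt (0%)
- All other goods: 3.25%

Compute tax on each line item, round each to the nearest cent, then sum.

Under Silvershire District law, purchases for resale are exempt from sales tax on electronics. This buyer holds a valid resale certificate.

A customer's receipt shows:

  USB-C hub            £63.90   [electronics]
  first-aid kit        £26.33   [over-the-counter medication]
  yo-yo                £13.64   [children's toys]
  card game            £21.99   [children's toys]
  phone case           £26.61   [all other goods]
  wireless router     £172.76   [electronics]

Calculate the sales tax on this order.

£2.11

USB-C hub £63.90: electronics, buyer-exempt → 0% → £0.00
First-aid kit £26.33: over-the-counter medication → 0% → £0.00
Yo-yo £13.64: children's toys → 3.5% → £0.48
Card game £21.99: children's toys → 3.5% → £0.77
Phone case £26.61: all other goods → 3.25% → £0.86
Wireless router £172.76: electronics, buyer-exempt → 0% → £0.00
Total tax = £0.48 + £0.77 + £0.86 = £2.11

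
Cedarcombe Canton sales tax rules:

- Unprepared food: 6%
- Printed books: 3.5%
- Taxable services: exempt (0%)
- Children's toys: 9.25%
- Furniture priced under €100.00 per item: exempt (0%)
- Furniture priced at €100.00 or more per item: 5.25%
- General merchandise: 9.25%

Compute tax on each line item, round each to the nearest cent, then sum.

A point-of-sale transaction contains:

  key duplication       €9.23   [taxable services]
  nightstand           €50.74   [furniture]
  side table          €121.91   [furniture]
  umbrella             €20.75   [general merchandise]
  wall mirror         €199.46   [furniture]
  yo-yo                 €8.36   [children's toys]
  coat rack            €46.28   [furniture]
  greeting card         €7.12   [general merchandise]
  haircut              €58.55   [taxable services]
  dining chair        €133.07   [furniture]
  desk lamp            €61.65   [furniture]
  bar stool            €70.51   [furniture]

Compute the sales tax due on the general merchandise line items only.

€2.58

Umbrella €20.75: general merchandise → 9.25% → €1.92
Greeting card €7.12: general merchandise → 9.25% → €0.66
Tax on general merchandise = €1.92 + €0.66 = €2.58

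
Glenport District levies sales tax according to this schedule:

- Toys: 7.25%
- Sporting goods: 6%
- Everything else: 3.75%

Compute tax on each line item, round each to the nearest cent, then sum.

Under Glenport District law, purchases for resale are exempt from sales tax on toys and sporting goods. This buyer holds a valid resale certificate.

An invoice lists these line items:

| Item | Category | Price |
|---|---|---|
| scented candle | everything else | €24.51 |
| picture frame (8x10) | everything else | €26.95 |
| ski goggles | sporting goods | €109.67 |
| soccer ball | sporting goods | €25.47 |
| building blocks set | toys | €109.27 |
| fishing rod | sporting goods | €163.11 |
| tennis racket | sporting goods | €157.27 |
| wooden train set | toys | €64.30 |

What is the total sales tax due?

Scented candle €24.51: everything else → 3.75% → €0.92
Picture frame (8x10) €26.95: everything else → 3.75% → €1.01
Ski goggles €109.67: sporting goods, buyer-exempt → 0% → €0.00
Soccer ball €25.47: sporting goods, buyer-exempt → 0% → €0.00
Building blocks set €109.27: toys, buyer-exempt → 0% → €0.00
Fishing rod €163.11: sporting goods, buyer-exempt → 0% → €0.00
Tennis racket €157.27: sporting goods, buyer-exempt → 0% → €0.00
Wooden train set €64.30: toys, buyer-exempt → 0% → €0.00
Total tax = €0.92 + €1.01 = €1.93

€1.93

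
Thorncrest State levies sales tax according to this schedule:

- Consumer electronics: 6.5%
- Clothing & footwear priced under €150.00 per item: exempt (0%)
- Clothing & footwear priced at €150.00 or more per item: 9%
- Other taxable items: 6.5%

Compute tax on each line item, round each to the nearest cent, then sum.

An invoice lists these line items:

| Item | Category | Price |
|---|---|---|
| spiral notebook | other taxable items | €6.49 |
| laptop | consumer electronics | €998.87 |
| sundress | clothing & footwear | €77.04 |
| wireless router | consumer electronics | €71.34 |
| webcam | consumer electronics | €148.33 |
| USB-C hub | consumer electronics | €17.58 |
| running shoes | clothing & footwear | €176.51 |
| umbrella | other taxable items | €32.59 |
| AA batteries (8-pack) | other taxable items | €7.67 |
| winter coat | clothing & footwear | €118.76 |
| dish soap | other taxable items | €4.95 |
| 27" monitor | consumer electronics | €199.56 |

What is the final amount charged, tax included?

Spiral notebook €6.49: other taxable items → 6.5% → €0.42
Laptop €998.87: consumer electronics → 6.5% → €64.93
Sundress €77.04: clothing & footwear, under €150.00 → 0% → €0.00
Wireless router €71.34: consumer electronics → 6.5% → €4.64
Webcam €148.33: consumer electronics → 6.5% → €9.64
USB-C hub €17.58: consumer electronics → 6.5% → €1.14
Running shoes €176.51: clothing & footwear, €150.00 or more → 9% → €15.89
Umbrella €32.59: other taxable items → 6.5% → €2.12
AA batteries (8-pack) €7.67: other taxable items → 6.5% → €0.50
Winter coat €118.76: clothing & footwear, under €150.00 → 0% → €0.00
Dish soap €4.95: other taxable items → 6.5% → €0.32
27" monitor €199.56: consumer electronics → 6.5% → €12.97
Subtotal = €1859.69; tax = €112.57; total due = €1972.26

€1972.26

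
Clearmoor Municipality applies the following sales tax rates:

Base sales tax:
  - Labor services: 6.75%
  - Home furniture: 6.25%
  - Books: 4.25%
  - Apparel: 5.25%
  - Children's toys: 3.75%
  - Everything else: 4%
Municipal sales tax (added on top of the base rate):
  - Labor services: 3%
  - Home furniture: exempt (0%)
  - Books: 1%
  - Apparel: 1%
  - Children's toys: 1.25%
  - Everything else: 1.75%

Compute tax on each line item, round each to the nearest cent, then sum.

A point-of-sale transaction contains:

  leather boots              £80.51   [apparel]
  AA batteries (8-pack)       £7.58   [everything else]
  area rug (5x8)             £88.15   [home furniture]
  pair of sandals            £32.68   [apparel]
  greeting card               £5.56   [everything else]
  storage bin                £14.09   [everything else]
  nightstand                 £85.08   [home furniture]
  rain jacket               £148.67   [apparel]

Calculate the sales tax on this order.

£28.76

Leather boots £80.51: apparel → 5.25% + 1% municipal = 6.25% → £5.03
AA batteries (8-pack) £7.58: everything else → 4% + 1.75% municipal = 5.75% → £0.44
Area rug (5x8) £88.15: home furniture → 6.25% + 0% municipal = 6.25% → £5.51
Pair of sandals £32.68: apparel → 5.25% + 1% municipal = 6.25% → £2.04
Greeting card £5.56: everything else → 4% + 1.75% municipal = 5.75% → £0.32
Storage bin £14.09: everything else → 4% + 1.75% municipal = 5.75% → £0.81
Nightstand £85.08: home furniture → 6.25% + 0% municipal = 6.25% → £5.32
Rain jacket £148.67: apparel → 5.25% + 1% municipal = 6.25% → £9.29
Total tax = £5.03 + £0.44 + £5.51 + £2.04 + £0.32 + £0.81 + £5.32 + £9.29 = £28.76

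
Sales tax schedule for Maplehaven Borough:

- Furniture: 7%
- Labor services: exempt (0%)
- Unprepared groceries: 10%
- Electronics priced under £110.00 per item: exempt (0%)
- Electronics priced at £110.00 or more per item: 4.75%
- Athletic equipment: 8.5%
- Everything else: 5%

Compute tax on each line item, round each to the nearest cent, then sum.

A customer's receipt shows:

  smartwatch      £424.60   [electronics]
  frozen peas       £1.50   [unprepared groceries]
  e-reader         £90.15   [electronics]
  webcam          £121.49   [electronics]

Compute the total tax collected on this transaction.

£26.09

Smartwatch £424.60: electronics, £110.00 or more → 4.75% → £20.17
Frozen peas £1.50: unprepared groceries → 10% → £0.15
E-reader £90.15: electronics, under £110.00 → 0% → £0.00
Webcam £121.49: electronics, £110.00 or more → 4.75% → £5.77
Total tax = £20.17 + £0.15 + £5.77 = £26.09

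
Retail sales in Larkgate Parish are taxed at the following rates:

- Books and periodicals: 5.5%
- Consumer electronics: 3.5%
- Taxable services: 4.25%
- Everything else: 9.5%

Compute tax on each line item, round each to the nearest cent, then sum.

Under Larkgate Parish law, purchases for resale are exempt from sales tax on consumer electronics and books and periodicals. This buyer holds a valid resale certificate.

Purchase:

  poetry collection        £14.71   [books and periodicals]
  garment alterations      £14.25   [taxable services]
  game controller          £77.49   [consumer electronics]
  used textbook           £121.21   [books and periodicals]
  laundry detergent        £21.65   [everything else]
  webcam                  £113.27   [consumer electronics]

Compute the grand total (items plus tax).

£365.25

Poetry collection £14.71: books and periodicals, buyer-exempt → 0% → £0.00
Garment alterations £14.25: taxable services → 4.25% → £0.61
Game controller £77.49: consumer electronics, buyer-exempt → 0% → £0.00
Used textbook £121.21: books and periodicals, buyer-exempt → 0% → £0.00
Laundry detergent £21.65: everything else → 9.5% → £2.06
Webcam £113.27: consumer electronics, buyer-exempt → 0% → £0.00
Subtotal = £362.58; tax = £2.67; total due = £365.25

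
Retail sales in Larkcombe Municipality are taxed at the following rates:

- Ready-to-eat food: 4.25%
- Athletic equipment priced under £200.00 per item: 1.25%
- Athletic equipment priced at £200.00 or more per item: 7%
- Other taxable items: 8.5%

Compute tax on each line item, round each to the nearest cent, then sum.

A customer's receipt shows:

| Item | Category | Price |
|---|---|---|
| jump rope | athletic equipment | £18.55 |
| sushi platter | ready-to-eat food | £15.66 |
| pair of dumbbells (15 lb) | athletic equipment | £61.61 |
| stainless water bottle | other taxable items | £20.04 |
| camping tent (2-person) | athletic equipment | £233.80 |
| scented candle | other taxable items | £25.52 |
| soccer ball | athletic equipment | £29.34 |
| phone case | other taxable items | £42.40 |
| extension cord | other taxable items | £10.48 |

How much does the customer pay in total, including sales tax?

Jump rope £18.55: athletic equipment, under £200.00 → 1.25% → £0.23
Sushi platter £15.66: ready-to-eat food → 4.25% → £0.67
Pair of dumbbells (15 lb) £61.61: athletic equipment, under £200.00 → 1.25% → £0.77
Stainless water bottle £20.04: other taxable items → 8.5% → £1.70
Camping tent (2-person) £233.80: athletic equipment, £200.00 or more → 7% → £16.37
Scented candle £25.52: other taxable items → 8.5% → £2.17
Soccer ball £29.34: athletic equipment, under £200.00 → 1.25% → £0.37
Phone case £42.40: other taxable items → 8.5% → £3.60
Extension cord £10.48: other taxable items → 8.5% → £0.89
Subtotal = £457.40; tax = £26.77; total due = £484.17

£484.17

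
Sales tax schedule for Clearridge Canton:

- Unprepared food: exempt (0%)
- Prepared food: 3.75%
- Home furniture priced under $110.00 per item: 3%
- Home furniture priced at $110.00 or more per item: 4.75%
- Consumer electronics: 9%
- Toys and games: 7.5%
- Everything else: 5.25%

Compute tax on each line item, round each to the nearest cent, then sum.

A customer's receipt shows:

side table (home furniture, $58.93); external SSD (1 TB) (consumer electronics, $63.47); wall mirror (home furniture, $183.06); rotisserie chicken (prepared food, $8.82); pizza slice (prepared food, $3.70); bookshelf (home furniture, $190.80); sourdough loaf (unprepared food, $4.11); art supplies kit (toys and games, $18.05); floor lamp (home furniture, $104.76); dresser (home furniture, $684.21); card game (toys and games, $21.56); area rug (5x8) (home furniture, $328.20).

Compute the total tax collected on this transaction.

Side table $58.93: home furniture, under $110.00 → 3% → $1.77
External SSD (1 TB) $63.47: consumer electronics → 9% → $5.71
Wall mirror $183.06: home furniture, $110.00 or more → 4.75% → $8.70
Rotisserie chicken $8.82: prepared food → 3.75% → $0.33
Pizza slice $3.70: prepared food → 3.75% → $0.14
Bookshelf $190.80: home furniture, $110.00 or more → 4.75% → $9.06
Sourdough loaf $4.11: unprepared food → 0% → $0.00
Art supplies kit $18.05: toys and games → 7.5% → $1.35
Floor lamp $104.76: home furniture, under $110.00 → 3% → $3.14
Dresser $684.21: home furniture, $110.00 or more → 4.75% → $32.50
Card game $21.56: toys and games → 7.5% → $1.62
Area rug (5x8) $328.20: home furniture, $110.00 or more → 4.75% → $15.59
Total tax = $1.77 + $5.71 + $8.70 + $0.33 + $0.14 + $9.06 + $1.35 + $3.14 + $32.50 + $1.62 + $15.59 = $79.91

$79.91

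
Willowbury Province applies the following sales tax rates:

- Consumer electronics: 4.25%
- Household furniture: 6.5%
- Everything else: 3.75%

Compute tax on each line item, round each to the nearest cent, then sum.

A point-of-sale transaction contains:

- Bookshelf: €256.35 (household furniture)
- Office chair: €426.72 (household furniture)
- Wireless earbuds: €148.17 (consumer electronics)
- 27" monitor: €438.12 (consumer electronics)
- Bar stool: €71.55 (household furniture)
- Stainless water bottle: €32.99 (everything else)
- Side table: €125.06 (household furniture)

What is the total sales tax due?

€83.34

Bookshelf €256.35: household furniture → 6.5% → €16.66
Office chair €426.72: household furniture → 6.5% → €27.74
Wireless earbuds €148.17: consumer electronics → 4.25% → €6.30
27" monitor €438.12: consumer electronics → 4.25% → €18.62
Bar stool €71.55: household furniture → 6.5% → €4.65
Stainless water bottle €32.99: everything else → 3.75% → €1.24
Side table €125.06: household furniture → 6.5% → €8.13
Total tax = €16.66 + €27.74 + €6.30 + €18.62 + €4.65 + €1.24 + €8.13 = €83.34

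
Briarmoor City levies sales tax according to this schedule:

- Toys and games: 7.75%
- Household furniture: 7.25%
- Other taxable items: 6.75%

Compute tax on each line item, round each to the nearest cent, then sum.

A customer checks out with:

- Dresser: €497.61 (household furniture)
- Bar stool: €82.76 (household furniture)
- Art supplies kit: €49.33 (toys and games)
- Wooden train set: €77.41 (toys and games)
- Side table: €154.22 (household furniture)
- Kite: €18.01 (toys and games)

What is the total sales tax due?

€64.48

Dresser €497.61: household furniture → 7.25% → €36.08
Bar stool €82.76: household furniture → 7.25% → €6.00
Art supplies kit €49.33: toys and games → 7.75% → €3.82
Wooden train set €77.41: toys and games → 7.75% → €6.00
Side table €154.22: household furniture → 7.25% → €11.18
Kite €18.01: toys and games → 7.75% → €1.40
Total tax = €36.08 + €6.00 + €3.82 + €6.00 + €11.18 + €1.40 = €64.48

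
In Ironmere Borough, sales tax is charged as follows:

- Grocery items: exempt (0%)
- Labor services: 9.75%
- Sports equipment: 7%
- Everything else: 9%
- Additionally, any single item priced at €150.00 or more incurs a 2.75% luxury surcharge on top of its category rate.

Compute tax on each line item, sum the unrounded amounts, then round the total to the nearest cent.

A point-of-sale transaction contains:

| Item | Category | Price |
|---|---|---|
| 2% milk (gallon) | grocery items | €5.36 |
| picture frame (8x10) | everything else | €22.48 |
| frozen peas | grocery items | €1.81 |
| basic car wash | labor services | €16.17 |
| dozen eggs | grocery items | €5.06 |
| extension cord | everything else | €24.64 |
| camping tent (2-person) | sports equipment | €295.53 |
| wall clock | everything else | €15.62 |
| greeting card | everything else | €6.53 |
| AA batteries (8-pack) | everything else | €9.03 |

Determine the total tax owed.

€37.44

2% milk (gallon) €5.36: grocery items → 0% → €0.00
Picture frame (8x10) €22.48: everything else → 9% → €2.0232
Frozen peas €1.81: grocery items → 0% → €0.00
Basic car wash €16.17: labor services → 9.75% → €1.576575
Dozen eggs €5.06: grocery items → 0% → €0.00
Extension cord €24.64: everything else → 9% → €2.2176
Camping tent (2-person) €295.53: sports equipment → 7% + 2.75% surcharge = 9.75% → €28.814175
Wall clock €15.62: everything else → 9% → €1.4058
Greeting card €6.53: everything else → 9% → €0.5877
AA batteries (8-pack) €9.03: everything else → 9% → €0.8127
Unrounded tax sum = €37.43775 → €37.44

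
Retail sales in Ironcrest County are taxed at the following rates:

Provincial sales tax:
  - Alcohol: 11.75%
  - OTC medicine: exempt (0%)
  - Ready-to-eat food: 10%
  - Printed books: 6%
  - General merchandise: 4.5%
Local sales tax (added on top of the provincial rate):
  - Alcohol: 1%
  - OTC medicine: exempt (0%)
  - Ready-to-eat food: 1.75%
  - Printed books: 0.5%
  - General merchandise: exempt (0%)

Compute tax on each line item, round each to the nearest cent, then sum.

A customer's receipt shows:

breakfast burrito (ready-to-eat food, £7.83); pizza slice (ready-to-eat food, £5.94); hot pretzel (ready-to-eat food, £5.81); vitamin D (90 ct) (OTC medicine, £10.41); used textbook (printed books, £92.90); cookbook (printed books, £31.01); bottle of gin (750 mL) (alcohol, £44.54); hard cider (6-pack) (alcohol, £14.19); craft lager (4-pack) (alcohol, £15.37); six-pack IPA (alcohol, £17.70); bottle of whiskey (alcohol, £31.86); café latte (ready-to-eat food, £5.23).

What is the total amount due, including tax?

Breakfast burrito £7.83: ready-to-eat food → 10% + 1.75% local = 11.75% → £0.92
Pizza slice £5.94: ready-to-eat food → 10% + 1.75% local = 11.75% → £0.70
Hot pretzel £5.81: ready-to-eat food → 10% + 1.75% local = 11.75% → £0.68
Vitamin D (90 ct) £10.41: OTC medicine → 0% + 0% local = 0% → £0.00
Used textbook £92.90: printed books → 6% + 0.5% local = 6.5% → £6.04
Cookbook £31.01: printed books → 6% + 0.5% local = 6.5% → £2.02
Bottle of gin (750 mL) £44.54: alcohol → 11.75% + 1% local = 12.75% → £5.68
Hard cider (6-pack) £14.19: alcohol → 11.75% + 1% local = 12.75% → £1.81
Craft lager (4-pack) £15.37: alcohol → 11.75% + 1% local = 12.75% → £1.96
Six-pack IPA £17.70: alcohol → 11.75% + 1% local = 12.75% → £2.26
Bottle of whiskey £31.86: alcohol → 11.75% + 1% local = 12.75% → £4.06
Café latte £5.23: ready-to-eat food → 10% + 1.75% local = 11.75% → £0.61
Subtotal = £282.79; tax = £26.74; total due = £309.53

£309.53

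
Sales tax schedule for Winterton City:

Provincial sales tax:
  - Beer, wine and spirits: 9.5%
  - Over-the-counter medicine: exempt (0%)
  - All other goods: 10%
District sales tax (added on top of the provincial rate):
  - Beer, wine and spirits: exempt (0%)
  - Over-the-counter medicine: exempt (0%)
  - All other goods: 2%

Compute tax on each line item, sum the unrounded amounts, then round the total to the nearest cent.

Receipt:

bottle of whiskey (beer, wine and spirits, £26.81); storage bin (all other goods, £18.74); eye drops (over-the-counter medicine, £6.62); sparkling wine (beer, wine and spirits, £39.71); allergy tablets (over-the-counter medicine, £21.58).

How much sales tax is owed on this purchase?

£8.57

Bottle of whiskey £26.81: beer, wine and spirits → 9.5% + 0% district = 9.5% → £2.54695
Storage bin £18.74: all other goods → 10% + 2% district = 12% → £2.2488
Eye drops £6.62: over-the-counter medicine → 0% + 0% district = 0% → £0.00
Sparkling wine £39.71: beer, wine and spirits → 9.5% + 0% district = 9.5% → £3.77245
Allergy tablets £21.58: over-the-counter medicine → 0% + 0% district = 0% → £0.00
Unrounded tax sum = £8.5682 → £8.57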